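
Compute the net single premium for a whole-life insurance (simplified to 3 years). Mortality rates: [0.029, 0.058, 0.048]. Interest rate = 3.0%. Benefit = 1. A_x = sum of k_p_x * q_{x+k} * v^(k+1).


v = 0.970874
Year 0: k_p_x=1.0, q=0.029, term=0.028155
Year 1: k_p_x=0.971, q=0.058, term=0.053085
Year 2: k_p_x=0.914682, q=0.048, term=0.040179
A_x = 0.1214


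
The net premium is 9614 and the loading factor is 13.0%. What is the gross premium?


Gross = net * (1 + loading)
= 9614 * (1 + 0.13)
= 9614 * 1.13
= 10863.82


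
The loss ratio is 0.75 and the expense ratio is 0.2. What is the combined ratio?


Combined ratio = loss ratio + expense ratio
= 0.75 + 0.2
= 0.95


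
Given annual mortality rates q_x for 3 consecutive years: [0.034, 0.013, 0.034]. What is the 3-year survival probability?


p_k = 1 - q_k for each year
Survival = product of (1 - q_k)
= 0.966 * 0.987 * 0.966
= 0.921


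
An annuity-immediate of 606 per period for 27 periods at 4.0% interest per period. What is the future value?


FV = PMT * ((1+i)^n - 1) / i
= 606 * ((1.04)^27 - 1) / 0.04
= 606 * (2.883369 - 1) / 0.04
= 28533.0339


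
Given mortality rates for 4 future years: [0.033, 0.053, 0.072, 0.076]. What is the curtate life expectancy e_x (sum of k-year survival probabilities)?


e_x = sum_{k=1}^{n} k_p_x
k_p_x values:
  1_p_x = 0.967
  2_p_x = 0.915749
  3_p_x = 0.849815
  4_p_x = 0.785229
e_x = 3.5178


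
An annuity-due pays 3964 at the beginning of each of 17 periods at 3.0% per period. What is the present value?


PV_due = PMT * (1-(1+i)^(-n))/i * (1+i)
PV_immediate = 52190.4936
PV_due = 52190.4936 * 1.03
= 53756.2084


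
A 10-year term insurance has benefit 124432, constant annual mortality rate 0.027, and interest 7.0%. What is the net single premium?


NSP = benefit * sum_{k=0}^{n-1} k_p_x * q * v^(k+1)
With constant q=0.027, v=0.934579
Sum = 0.170733
NSP = 124432 * 0.170733
= 21244.6581


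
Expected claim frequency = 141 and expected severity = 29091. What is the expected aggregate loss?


E[S] = E[N] * E[X]
= 141 * 29091
= 4.1018e+06


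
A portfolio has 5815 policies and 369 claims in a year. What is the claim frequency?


frequency = claims / policies
= 369 / 5815
= 0.0635


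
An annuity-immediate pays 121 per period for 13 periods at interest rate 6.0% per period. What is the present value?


PV = PMT * (1 - (1+i)^(-n)) / i
= 121 * (1 - (1+0.06)^(-13)) / 0.06
= 121 * (1 - 0.468839) / 0.06
= 121 * 8.852683
= 1071.1746


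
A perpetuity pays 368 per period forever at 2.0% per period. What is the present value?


PV = PMT / i
= 368 / 0.02
= 18400.0


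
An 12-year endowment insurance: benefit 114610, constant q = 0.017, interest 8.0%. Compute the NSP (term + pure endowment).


Term component = 13593.1175
Pure endowment = 12_p_x * v^12 * benefit = 0.814033 * 0.397114 * 114610 = 37049.2705
NSP = 50642.388


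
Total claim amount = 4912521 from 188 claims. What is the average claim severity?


severity = total / number
= 4912521 / 188
= 26130.4309


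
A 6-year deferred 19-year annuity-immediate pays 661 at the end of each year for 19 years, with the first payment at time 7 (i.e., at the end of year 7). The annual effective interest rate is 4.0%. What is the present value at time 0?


PV at time 6 of the 19-year annuity-immediate:
a_n = 661 * (1-(1+0.04)^(-19))/0.04 = 8681.5339
Discount back 6 years to time 0:
PV = 8681.5339 * (1+0.04)^(-6)
= 8681.5339 * 0.790315
= 6861.1424


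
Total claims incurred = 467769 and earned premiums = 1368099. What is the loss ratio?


Loss ratio = claims / premiums
= 467769 / 1368099
= 0.3419


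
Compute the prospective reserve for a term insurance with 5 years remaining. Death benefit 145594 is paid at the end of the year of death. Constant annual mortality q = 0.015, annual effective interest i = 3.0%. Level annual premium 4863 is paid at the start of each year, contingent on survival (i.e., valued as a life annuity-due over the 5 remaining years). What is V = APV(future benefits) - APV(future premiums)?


v = 1/(1+i) = 0.970874
APV(future benefits) per unit = sum_{k=0}^{4} k_p_x * q * v^(k+1) = 0.066725
APV(future benefits) = 145594 * 0.066725 = 9714.7548
Life annuity-due factor ä_{x:5} = sum_{k=0}^{4} k_p_x * v^k = 4.581781
APV(future premiums) = 4863 * 4.581781 = 22281.2012
V = 9714.7548 - 22281.2012
= -12566.4464


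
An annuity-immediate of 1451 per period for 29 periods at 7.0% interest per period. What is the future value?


FV = PMT * ((1+i)^n - 1) / i
= 1451 * ((1.07)^29 - 1) / 0.07
= 1451 * (7.114257 - 1) / 0.07
= 126739.814


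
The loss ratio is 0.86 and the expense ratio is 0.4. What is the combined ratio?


Combined ratio = loss ratio + expense ratio
= 0.86 + 0.4
= 1.26


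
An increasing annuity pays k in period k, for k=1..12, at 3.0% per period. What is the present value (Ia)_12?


(Ia)_n = sum_{k=1}^{n} k * v^k, v = 1/(1+i)
v = 0.970874
Sum computed term by term:
(Ia)_12 = 61.2022


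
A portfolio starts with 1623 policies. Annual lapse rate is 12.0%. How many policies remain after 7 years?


remaining = initial * (1 - lapse)^years
= 1623 * (1 - 0.12)^7
= 1623 * 0.408676
= 663.2805


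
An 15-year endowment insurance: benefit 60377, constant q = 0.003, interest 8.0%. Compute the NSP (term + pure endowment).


Term component = 1524.665
Pure endowment = 15_p_x * v^15 * benefit = 0.955933 * 0.315242 * 60377 = 18194.6025
NSP = 19719.2675


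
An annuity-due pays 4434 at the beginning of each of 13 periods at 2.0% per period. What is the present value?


PV_due = PMT * (1-(1+i)^(-n))/i * (1+i)
PV_immediate = 50318.6892
PV_due = 50318.6892 * 1.02
= 51325.063


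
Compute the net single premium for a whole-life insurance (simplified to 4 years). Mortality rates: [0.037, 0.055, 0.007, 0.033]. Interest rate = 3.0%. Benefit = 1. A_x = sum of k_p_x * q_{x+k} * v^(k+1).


v = 0.970874
Year 0: k_p_x=1.0, q=0.037, term=0.035922
Year 1: k_p_x=0.963, q=0.055, term=0.049925
Year 2: k_p_x=0.910035, q=0.007, term=0.00583
Year 3: k_p_x=0.903665, q=0.033, term=0.026496
A_x = 0.1182


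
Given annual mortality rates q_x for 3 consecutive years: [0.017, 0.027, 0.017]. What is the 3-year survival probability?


p_k = 1 - q_k for each year
Survival = product of (1 - q_k)
= 0.983 * 0.973 * 0.983
= 0.9402


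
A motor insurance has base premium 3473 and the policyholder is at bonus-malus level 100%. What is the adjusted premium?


adjusted = base * BM_level / 100
= 3473 * 100 / 100
= 3473 * 1.0
= 3473.0


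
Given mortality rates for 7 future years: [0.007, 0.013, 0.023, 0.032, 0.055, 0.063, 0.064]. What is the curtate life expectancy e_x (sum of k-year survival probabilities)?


e_x = sum_{k=1}^{n} k_p_x
k_p_x values:
  1_p_x = 0.993
  2_p_x = 0.980091
  3_p_x = 0.957549
  4_p_x = 0.926907
  5_p_x = 0.875927
  6_p_x = 0.820744
  7_p_x = 0.768216
e_x = 6.3224


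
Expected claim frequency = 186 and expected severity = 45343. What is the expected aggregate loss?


E[S] = E[N] * E[X]
= 186 * 45343
= 8.4338e+06


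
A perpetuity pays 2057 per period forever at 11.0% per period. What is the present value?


PV = PMT / i
= 2057 / 0.11
= 18700.0


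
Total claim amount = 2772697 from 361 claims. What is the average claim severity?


severity = total / number
= 2772697 / 361
= 7680.6011


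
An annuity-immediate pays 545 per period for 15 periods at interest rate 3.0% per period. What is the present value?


PV = PMT * (1 - (1+i)^(-n)) / i
= 545 * (1 - (1+0.03)^(-15)) / 0.03
= 545 * (1 - 0.641862) / 0.03
= 545 * 11.937935
= 6506.1746


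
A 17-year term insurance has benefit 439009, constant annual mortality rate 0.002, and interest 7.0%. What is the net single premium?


NSP = benefit * sum_{k=0}^{n-1} k_p_x * q * v^(k+1)
With constant q=0.002, v=0.934579
Sum = 0.019278
NSP = 439009 * 0.019278
= 8463.3452


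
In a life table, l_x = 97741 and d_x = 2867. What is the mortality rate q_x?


q_x = d_x / l_x
= 2867 / 97741
= 0.0293


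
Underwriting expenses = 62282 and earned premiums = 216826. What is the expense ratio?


Expense ratio = expenses / premiums
= 62282 / 216826
= 0.2872


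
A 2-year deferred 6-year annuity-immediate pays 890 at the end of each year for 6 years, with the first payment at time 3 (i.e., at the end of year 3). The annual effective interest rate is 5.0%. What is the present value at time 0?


PV at time 2 of the 6-year annuity-immediate:
a_n = 890 * (1-(1+0.05)^(-6))/0.05 = 4517.3659
Discount back 2 years to time 0:
PV = 4517.3659 * (1+0.05)^(-2)
= 4517.3659 * 0.907029
= 4097.3841


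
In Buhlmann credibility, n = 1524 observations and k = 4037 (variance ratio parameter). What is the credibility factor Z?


Z = n / (n + k)
= 1524 / (1524 + 4037)
= 1524 / 5561
= 0.2741


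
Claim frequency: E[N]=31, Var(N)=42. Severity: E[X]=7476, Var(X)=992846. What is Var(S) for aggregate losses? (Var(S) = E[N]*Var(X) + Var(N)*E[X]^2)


Var(S) = E[N]*Var(X) + Var(N)*E[X]^2
= 31*992846 + 42*7476^2
= 30778226 + 2347404192
= 2.3782e+09


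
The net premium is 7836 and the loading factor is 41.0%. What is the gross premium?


Gross = net * (1 + loading)
= 7836 * (1 + 0.41)
= 7836 * 1.41
= 11048.76


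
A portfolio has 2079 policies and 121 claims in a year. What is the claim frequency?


frequency = claims / policies
= 121 / 2079
= 0.0582


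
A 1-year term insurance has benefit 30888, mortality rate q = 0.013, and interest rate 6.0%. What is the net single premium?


NSP = benefit * q * v
v = 1/(1+i) = 0.943396
NSP = 30888 * 0.013 * 0.943396
= 378.8151


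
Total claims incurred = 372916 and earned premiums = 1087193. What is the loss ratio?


Loss ratio = claims / premiums
= 372916 / 1087193
= 0.343


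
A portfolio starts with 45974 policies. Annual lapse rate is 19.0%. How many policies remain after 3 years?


remaining = initial * (1 - lapse)^years
= 45974 * (1 - 0.19)^3
= 45974 * 0.531441
= 24432.4685


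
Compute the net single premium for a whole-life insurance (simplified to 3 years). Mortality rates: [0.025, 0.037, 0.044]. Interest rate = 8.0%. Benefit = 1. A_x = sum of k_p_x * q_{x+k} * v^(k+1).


v = 0.925926
Year 0: k_p_x=1.0, q=0.025, term=0.023148
Year 1: k_p_x=0.975, q=0.037, term=0.030928
Year 2: k_p_x=0.938925, q=0.044, term=0.032795
A_x = 0.0869


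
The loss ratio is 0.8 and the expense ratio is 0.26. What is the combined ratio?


Combined ratio = loss ratio + expense ratio
= 0.8 + 0.26
= 1.06


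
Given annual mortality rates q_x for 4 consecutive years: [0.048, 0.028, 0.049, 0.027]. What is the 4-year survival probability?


p_k = 1 - q_k for each year
Survival = product of (1 - q_k)
= 0.952 * 0.972 * 0.951 * 0.973
= 0.8562


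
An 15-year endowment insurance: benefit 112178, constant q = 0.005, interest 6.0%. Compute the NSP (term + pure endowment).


Term component = 5289.2607
Pure endowment = 15_p_x * v^15 * benefit = 0.927569 * 0.417265 * 112178 = 43417.6112
NSP = 48706.8719


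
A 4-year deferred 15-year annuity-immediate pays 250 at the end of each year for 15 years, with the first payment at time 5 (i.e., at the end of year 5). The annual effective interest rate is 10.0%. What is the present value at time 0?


PV at time 4 of the 15-year annuity-immediate:
a_n = 250 * (1-(1+0.1)^(-15))/0.1 = 1901.5199
Discount back 4 years to time 0:
PV = 1901.5199 * (1+0.1)^(-4)
= 1901.5199 * 0.683013
= 1298.7637


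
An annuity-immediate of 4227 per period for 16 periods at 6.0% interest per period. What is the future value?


FV = PMT * ((1+i)^n - 1) / i
= 4227 * ((1.06)^16 - 1) / 0.06
= 4227 * (2.540352 - 1) / 0.06
= 108517.7762


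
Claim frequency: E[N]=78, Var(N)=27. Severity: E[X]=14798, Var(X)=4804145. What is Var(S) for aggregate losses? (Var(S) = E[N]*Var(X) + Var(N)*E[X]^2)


Var(S) = E[N]*Var(X) + Var(N)*E[X]^2
= 78*4804145 + 27*14798^2
= 374723310 + 5912481708
= 6.2872e+09


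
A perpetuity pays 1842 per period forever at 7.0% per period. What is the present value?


PV = PMT / i
= 1842 / 0.07
= 26314.2857


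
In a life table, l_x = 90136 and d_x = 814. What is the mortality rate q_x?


q_x = d_x / l_x
= 814 / 90136
= 0.009


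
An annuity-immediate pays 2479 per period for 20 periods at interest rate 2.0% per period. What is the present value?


PV = PMT * (1 - (1+i)^(-n)) / i
= 2479 * (1 - (1+0.02)^(-20)) / 0.02
= 2479 * (1 - 0.672971) / 0.02
= 2479 * 16.351433
= 40535.2033


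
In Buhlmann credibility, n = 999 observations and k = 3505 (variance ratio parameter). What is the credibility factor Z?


Z = n / (n + k)
= 999 / (999 + 3505)
= 999 / 4504
= 0.2218


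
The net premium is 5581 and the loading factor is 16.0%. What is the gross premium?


Gross = net * (1 + loading)
= 5581 * (1 + 0.16)
= 5581 * 1.16
= 6473.96


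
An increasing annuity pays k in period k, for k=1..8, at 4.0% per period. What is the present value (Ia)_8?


(Ia)_n = sum_{k=1}^{n} k * v^k, v = 1/(1+i)
v = 0.961538
Sum computed term by term:
(Ia)_8 = 28.9133


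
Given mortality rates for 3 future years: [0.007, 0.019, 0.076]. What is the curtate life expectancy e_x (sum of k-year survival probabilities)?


e_x = sum_{k=1}^{n} k_p_x
k_p_x values:
  1_p_x = 0.993
  2_p_x = 0.974133
  3_p_x = 0.900099
e_x = 2.8672


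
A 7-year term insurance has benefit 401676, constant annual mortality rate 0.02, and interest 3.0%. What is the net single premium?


NSP = benefit * sum_{k=0}^{n-1} k_p_x * q * v^(k+1)
With constant q=0.02, v=0.970874
Sum = 0.117654
NSP = 401676 * 0.117654
= 47258.7075


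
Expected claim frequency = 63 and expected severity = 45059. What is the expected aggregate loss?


E[S] = E[N] * E[X]
= 63 * 45059
= 2.8387e+06


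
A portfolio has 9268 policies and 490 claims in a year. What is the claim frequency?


frequency = claims / policies
= 490 / 9268
= 0.0529


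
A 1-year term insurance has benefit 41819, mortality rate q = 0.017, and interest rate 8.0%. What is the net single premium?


NSP = benefit * q * v
v = 1/(1+i) = 0.925926
NSP = 41819 * 0.017 * 0.925926
= 658.262


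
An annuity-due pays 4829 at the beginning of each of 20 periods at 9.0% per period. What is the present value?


PV_due = PMT * (1-(1+i)^(-n))/i * (1+i)
PV_immediate = 44081.747
PV_due = 44081.747 * 1.09
= 48049.1043


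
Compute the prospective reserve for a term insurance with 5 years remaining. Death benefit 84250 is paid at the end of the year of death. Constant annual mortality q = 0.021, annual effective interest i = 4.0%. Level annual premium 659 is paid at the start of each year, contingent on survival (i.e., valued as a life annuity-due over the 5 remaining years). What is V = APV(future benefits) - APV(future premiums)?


v = 1/(1+i) = 0.961538
APV(future benefits) per unit = sum_{k=0}^{4} k_p_x * q * v^(k+1) = 0.089793
APV(future benefits) = 84250 * 0.089793 = 7565.019
Life annuity-due factor ä_{x:5} = sum_{k=0}^{4} k_p_x * v^k = 4.446867
APV(future premiums) = 659 * 4.446867 = 2930.4855
V = 7565.019 - 2930.4855
= 4634.5335


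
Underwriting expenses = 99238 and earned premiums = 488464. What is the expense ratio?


Expense ratio = expenses / premiums
= 99238 / 488464
= 0.2032


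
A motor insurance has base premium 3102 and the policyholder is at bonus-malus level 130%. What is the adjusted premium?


adjusted = base * BM_level / 100
= 3102 * 130 / 100
= 3102 * 1.3
= 4032.6


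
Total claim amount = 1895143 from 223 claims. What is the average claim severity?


severity = total / number
= 1895143 / 223
= 8498.3991


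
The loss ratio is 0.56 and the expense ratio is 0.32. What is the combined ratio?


Combined ratio = loss ratio + expense ratio
= 0.56 + 0.32
= 0.88


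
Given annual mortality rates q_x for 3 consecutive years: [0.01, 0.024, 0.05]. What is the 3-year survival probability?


p_k = 1 - q_k for each year
Survival = product of (1 - q_k)
= 0.99 * 0.976 * 0.95
= 0.9179


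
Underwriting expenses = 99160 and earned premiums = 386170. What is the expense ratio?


Expense ratio = expenses / premiums
= 99160 / 386170
= 0.2568


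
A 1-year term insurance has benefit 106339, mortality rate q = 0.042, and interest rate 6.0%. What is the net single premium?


NSP = benefit * q * v
v = 1/(1+i) = 0.943396
NSP = 106339 * 0.042 * 0.943396
= 4213.4321


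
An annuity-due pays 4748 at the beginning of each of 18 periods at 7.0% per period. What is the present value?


PV_due = PMT * (1-(1+i)^(-n))/i * (1+i)
PV_immediate = 47760.5446
PV_due = 47760.5446 * 1.07
= 51103.7828


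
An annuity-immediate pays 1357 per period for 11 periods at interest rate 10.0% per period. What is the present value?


PV = PMT * (1 - (1+i)^(-n)) / i
= 1357 * (1 - (1+0.1)^(-11)) / 0.1
= 1357 * (1 - 0.350494) / 0.1
= 1357 * 6.495061
= 8813.7978


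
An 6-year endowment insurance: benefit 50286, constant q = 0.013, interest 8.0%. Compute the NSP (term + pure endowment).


Term component = 2934.0941
Pure endowment = 6_p_x * v^6 * benefit = 0.924491 * 0.63017 * 50286 = 29295.9425
NSP = 32230.0365


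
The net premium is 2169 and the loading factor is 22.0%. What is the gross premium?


Gross = net * (1 + loading)
= 2169 * (1 + 0.22)
= 2169 * 1.22
= 2646.18


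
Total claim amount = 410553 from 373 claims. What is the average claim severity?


severity = total / number
= 410553 / 373
= 1100.6783


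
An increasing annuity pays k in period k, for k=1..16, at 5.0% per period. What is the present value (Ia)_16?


(Ia)_n = sum_{k=1}^{n} k * v^k, v = 1/(1+i)
v = 0.952381
Sum computed term by term:
(Ia)_16 = 80.9975


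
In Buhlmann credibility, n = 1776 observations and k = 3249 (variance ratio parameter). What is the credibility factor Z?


Z = n / (n + k)
= 1776 / (1776 + 3249)
= 1776 / 5025
= 0.3534


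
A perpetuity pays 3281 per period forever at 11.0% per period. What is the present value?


PV = PMT / i
= 3281 / 0.11
= 29827.2727


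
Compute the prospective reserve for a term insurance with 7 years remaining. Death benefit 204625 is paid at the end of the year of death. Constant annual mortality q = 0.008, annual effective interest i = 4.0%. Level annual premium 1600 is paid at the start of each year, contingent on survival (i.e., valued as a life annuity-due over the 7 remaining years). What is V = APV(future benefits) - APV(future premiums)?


v = 1/(1+i) = 0.961538
APV(future benefits) per unit = sum_{k=0}^{6} k_p_x * q * v^(k+1) = 0.046938
APV(future benefits) = 204625 * 0.046938 = 9604.7484
Life annuity-due factor ä_{x:7} = sum_{k=0}^{6} k_p_x * v^k = 6.101978
APV(future premiums) = 1600 * 6.101978 = 9763.1652
V = 9604.7484 - 9763.1652
= -158.4167


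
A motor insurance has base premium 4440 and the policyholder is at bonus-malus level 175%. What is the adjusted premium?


adjusted = base * BM_level / 100
= 4440 * 175 / 100
= 4440 * 1.75
= 7770.0


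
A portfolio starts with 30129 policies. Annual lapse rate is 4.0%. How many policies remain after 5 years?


remaining = initial * (1 - lapse)^years
= 30129 * (1 - 0.04)^5
= 30129 * 0.815373
= 24566.364


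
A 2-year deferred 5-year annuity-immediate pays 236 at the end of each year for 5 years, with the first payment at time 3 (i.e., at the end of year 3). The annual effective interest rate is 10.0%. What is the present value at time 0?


PV at time 2 of the 5-year annuity-immediate:
a_n = 236 * (1-(1+0.1)^(-5))/0.1 = 894.6257
Discount back 2 years to time 0:
PV = 894.6257 * (1+0.1)^(-2)
= 894.6257 * 0.826446
= 739.3601


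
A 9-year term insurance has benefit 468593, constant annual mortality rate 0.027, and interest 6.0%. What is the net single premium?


NSP = benefit * sum_{k=0}^{n-1} k_p_x * q * v^(k+1)
With constant q=0.027, v=0.943396
Sum = 0.16676
NSP = 468593 * 0.16676
= 78142.7646


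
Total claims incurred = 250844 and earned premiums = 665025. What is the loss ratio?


Loss ratio = claims / premiums
= 250844 / 665025
= 0.3772


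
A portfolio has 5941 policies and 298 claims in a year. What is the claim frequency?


frequency = claims / policies
= 298 / 5941
= 0.0502


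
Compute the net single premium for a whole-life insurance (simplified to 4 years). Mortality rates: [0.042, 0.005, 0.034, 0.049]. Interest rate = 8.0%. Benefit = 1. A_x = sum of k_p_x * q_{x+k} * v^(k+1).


v = 0.925926
Year 0: k_p_x=1.0, q=0.042, term=0.038889
Year 1: k_p_x=0.958, q=0.005, term=0.004107
Year 2: k_p_x=0.95321, q=0.034, term=0.025727
Year 3: k_p_x=0.920801, q=0.049, term=0.033164
A_x = 0.1019


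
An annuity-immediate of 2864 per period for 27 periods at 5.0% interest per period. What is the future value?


FV = PMT * ((1+i)^n - 1) / i
= 2864 * ((1.05)^27 - 1) / 0.05
= 2864 * (3.733456 - 1) / 0.05
= 156572.3781


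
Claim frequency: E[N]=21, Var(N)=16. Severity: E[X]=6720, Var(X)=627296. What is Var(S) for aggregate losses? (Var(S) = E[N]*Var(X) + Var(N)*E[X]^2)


Var(S) = E[N]*Var(X) + Var(N)*E[X]^2
= 21*627296 + 16*6720^2
= 13173216 + 722534400
= 7.3571e+08


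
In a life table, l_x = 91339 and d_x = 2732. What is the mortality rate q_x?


q_x = d_x / l_x
= 2732 / 91339
= 0.0299


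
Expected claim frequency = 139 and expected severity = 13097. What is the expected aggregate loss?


E[S] = E[N] * E[X]
= 139 * 13097
= 1.8205e+06


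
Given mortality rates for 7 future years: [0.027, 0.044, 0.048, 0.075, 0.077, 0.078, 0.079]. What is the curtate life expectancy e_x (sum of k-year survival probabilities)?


e_x = sum_{k=1}^{n} k_p_x
k_p_x values:
  1_p_x = 0.973
  2_p_x = 0.930188
  3_p_x = 0.885539
  4_p_x = 0.819124
  5_p_x = 0.756051
  6_p_x = 0.697079
  7_p_x = 0.64201
e_x = 5.703


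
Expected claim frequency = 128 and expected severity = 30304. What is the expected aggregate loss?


E[S] = E[N] * E[X]
= 128 * 30304
= 3.8789e+06


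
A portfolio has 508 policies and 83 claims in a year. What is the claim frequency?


frequency = claims / policies
= 83 / 508
= 0.1634


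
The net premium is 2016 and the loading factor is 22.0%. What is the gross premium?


Gross = net * (1 + loading)
= 2016 * (1 + 0.22)
= 2016 * 1.22
= 2459.52


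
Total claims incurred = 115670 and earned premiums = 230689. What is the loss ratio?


Loss ratio = claims / premiums
= 115670 / 230689
= 0.5014


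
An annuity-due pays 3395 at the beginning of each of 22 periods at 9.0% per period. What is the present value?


PV_due = PMT * (1-(1+i)^(-n))/i * (1+i)
PV_immediate = 32057.0344
PV_due = 32057.0344 * 1.09
= 34942.1675


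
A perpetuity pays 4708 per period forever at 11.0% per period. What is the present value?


PV = PMT / i
= 4708 / 0.11
= 42800.0


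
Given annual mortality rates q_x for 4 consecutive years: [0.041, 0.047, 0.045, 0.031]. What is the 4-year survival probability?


p_k = 1 - q_k for each year
Survival = product of (1 - q_k)
= 0.959 * 0.953 * 0.955 * 0.969
= 0.8457


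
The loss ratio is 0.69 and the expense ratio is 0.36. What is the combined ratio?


Combined ratio = loss ratio + expense ratio
= 0.69 + 0.36
= 1.05


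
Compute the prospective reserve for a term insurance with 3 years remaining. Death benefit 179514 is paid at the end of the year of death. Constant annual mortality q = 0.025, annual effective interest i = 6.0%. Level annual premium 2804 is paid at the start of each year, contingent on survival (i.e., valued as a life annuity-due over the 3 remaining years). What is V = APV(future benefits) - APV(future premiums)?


v = 1/(1+i) = 0.943396
APV(future benefits) per unit = sum_{k=0}^{2} k_p_x * q * v^(k+1) = 0.065233
APV(future benefits) = 179514 * 0.065233 = 11710.1732
Life annuity-due factor ä_{x:3} = sum_{k=0}^{2} k_p_x * v^k = 2.765864
APV(future premiums) = 2804 * 2.765864 = 7755.4832
V = 11710.1732 - 7755.4832
= 3954.69


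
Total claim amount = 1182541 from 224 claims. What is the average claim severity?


severity = total / number
= 1182541 / 224
= 5279.2009


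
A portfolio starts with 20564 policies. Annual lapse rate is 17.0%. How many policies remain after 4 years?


remaining = initial * (1 - lapse)^years
= 20564 * (1 - 0.17)^4
= 20564 * 0.474583
= 9759.3291


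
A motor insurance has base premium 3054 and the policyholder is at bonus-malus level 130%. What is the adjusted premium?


adjusted = base * BM_level / 100
= 3054 * 130 / 100
= 3054 * 1.3
= 3970.2


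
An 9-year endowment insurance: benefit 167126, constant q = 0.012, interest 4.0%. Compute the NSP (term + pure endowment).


Term component = 14260.3701
Pure endowment = 9_p_x * v^9 * benefit = 0.897041 * 0.702587 * 167126 = 105331.0628
NSP = 119591.433


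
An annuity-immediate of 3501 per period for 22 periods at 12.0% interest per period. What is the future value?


FV = PMT * ((1+i)^n - 1) / i
= 3501 * ((1.12)^22 - 1) / 0.12
= 3501 * (12.10031 - 1) / 0.12
= 323851.5459


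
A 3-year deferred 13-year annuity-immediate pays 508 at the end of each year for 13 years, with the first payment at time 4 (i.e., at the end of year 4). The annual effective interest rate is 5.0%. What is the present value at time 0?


PV at time 3 of the 13-year annuity-immediate:
a_n = 508 * (1-(1+0.05)^(-13))/0.05 = 4771.9351
Discount back 3 years to time 0:
PV = 4771.9351 * (1+0.05)^(-3)
= 4771.9351 * 0.863838
= 4122.1769


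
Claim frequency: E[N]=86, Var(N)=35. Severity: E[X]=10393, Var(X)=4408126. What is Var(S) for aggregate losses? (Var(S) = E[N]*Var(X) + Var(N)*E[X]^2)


Var(S) = E[N]*Var(X) + Var(N)*E[X]^2
= 86*4408126 + 35*10393^2
= 379098836 + 3780505715
= 4.1596e+09


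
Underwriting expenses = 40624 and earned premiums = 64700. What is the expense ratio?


Expense ratio = expenses / premiums
= 40624 / 64700
= 0.6279


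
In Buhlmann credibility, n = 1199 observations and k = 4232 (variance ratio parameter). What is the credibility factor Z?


Z = n / (n + k)
= 1199 / (1199 + 4232)
= 1199 / 5431
= 0.2208


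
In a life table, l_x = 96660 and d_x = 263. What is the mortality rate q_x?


q_x = d_x / l_x
= 263 / 96660
= 0.0027


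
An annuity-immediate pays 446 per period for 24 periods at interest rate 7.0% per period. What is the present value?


PV = PMT * (1 - (1+i)^(-n)) / i
= 446 * (1 - (1+0.07)^(-24)) / 0.07
= 446 * (1 - 0.197147) / 0.07
= 446 * 11.469334
= 5115.323


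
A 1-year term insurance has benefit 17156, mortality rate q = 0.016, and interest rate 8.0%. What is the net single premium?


NSP = benefit * q * v
v = 1/(1+i) = 0.925926
NSP = 17156 * 0.016 * 0.925926
= 254.163


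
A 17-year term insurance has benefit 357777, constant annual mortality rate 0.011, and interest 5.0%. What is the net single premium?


NSP = benefit * sum_{k=0}^{n-1} k_p_x * q * v^(k+1)
With constant q=0.011, v=0.952381
Sum = 0.115138
NSP = 357777 * 0.115138
= 41193.6415


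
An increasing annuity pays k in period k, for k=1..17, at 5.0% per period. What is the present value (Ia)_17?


(Ia)_n = sum_{k=1}^{n} k * v^k, v = 1/(1+i)
v = 0.952381
Sum computed term by term:
(Ia)_17 = 88.4145


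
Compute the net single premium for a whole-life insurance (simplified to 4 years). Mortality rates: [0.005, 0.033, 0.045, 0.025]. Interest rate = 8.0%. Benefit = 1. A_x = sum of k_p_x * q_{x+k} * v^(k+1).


v = 0.925926
Year 0: k_p_x=1.0, q=0.005, term=0.00463
Year 1: k_p_x=0.995, q=0.033, term=0.028151
Year 2: k_p_x=0.962165, q=0.045, term=0.034371
Year 3: k_p_x=0.918868, q=0.025, term=0.016885
A_x = 0.084


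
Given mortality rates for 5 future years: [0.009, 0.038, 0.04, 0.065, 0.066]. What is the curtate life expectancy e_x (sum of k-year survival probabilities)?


e_x = sum_{k=1}^{n} k_p_x
k_p_x values:
  1_p_x = 0.991
  2_p_x = 0.953342
  3_p_x = 0.915208
  4_p_x = 0.85572
  5_p_x = 0.799242
e_x = 4.5145


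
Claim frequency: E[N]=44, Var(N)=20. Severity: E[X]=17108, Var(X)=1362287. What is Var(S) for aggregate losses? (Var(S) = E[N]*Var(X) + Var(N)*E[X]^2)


Var(S) = E[N]*Var(X) + Var(N)*E[X]^2
= 44*1362287 + 20*17108^2
= 59940628 + 5853673280
= 5.9136e+09


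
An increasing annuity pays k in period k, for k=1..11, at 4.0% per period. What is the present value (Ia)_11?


(Ia)_n = sum_{k=1}^{n} k * v^k, v = 1/(1+i)
v = 0.961538
Sum computed term by term:
(Ia)_11 = 49.1376


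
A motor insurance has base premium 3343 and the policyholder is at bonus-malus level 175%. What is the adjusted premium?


adjusted = base * BM_level / 100
= 3343 * 175 / 100
= 3343 * 1.75
= 5850.25


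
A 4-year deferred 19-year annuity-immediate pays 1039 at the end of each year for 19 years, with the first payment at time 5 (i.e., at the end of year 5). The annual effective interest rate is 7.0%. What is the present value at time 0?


PV at time 4 of the 19-year annuity-immediate:
a_n = 1039 * (1-(1+0.07)^(-19))/0.07 = 10738.6835
Discount back 4 years to time 0:
PV = 10738.6835 * (1+0.07)^(-4)
= 10738.6835 * 0.762895
= 8192.4902


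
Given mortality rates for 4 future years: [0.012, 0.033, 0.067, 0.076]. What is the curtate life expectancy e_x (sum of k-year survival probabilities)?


e_x = sum_{k=1}^{n} k_p_x
k_p_x values:
  1_p_x = 0.988
  2_p_x = 0.955396
  3_p_x = 0.891384
  4_p_x = 0.823639
e_x = 3.6584


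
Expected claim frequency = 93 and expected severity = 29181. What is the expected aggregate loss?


E[S] = E[N] * E[X]
= 93 * 29181
= 2.7138e+06


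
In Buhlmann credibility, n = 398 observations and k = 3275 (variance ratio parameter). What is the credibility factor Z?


Z = n / (n + k)
= 398 / (398 + 3275)
= 398 / 3673
= 0.1084


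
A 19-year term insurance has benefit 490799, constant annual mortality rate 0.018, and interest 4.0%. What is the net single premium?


NSP = benefit * sum_{k=0}^{n-1} k_p_x * q * v^(k+1)
With constant q=0.018, v=0.961538
Sum = 0.206034
NSP = 490799 * 0.206034
= 101121.288


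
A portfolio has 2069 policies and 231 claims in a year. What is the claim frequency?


frequency = claims / policies
= 231 / 2069
= 0.1116


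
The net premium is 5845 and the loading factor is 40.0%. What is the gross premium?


Gross = net * (1 + loading)
= 5845 * (1 + 0.4)
= 5845 * 1.4
= 8183.0


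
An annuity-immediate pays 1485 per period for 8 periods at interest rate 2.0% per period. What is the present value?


PV = PMT * (1 - (1+i)^(-n)) / i
= 1485 * (1 - (1+0.02)^(-8)) / 0.02
= 1485 * (1 - 0.85349) / 0.02
= 1485 * 7.325481
= 10878.3399


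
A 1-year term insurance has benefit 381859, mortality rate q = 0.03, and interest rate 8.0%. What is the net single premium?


NSP = benefit * q * v
v = 1/(1+i) = 0.925926
NSP = 381859 * 0.03 * 0.925926
= 10607.1944


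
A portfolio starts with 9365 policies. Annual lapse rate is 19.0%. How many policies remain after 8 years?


remaining = initial * (1 - lapse)^years
= 9365 * (1 - 0.19)^8
= 9365 * 0.185302
= 1735.3534


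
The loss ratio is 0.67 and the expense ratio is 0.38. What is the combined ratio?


Combined ratio = loss ratio + expense ratio
= 0.67 + 0.38
= 1.05


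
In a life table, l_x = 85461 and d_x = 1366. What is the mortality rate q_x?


q_x = d_x / l_x
= 1366 / 85461
= 0.016


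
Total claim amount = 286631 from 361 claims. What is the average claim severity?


severity = total / number
= 286631 / 361
= 793.9917


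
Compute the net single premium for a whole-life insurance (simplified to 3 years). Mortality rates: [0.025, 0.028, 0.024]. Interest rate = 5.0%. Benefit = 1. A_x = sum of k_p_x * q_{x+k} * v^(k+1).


v = 0.952381
Year 0: k_p_x=1.0, q=0.025, term=0.02381
Year 1: k_p_x=0.975, q=0.028, term=0.024762
Year 2: k_p_x=0.9477, q=0.024, term=0.019648
A_x = 0.0682


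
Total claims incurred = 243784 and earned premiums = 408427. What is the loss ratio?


Loss ratio = claims / premiums
= 243784 / 408427
= 0.5969


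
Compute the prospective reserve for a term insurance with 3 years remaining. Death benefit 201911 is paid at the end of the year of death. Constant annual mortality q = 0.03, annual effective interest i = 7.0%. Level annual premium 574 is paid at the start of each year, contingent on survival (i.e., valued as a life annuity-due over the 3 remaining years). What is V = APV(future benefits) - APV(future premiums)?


v = 1/(1+i) = 0.934579
APV(future benefits) per unit = sum_{k=0}^{2} k_p_x * q * v^(k+1) = 0.076496
APV(future benefits) = 201911 * 0.076496 = 15445.4021
Life annuity-due factor ä_{x:3} = sum_{k=0}^{2} k_p_x * v^k = 2.728361
APV(future premiums) = 574 * 2.728361 = 1566.079
V = 15445.4021 - 1566.079
= 13879.3231


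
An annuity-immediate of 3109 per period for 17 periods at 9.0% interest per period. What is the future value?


FV = PMT * ((1+i)^n - 1) / i
= 3109 * ((1.09)^17 - 1) / 0.09
= 3109 * (4.327633 - 1) / 0.09
= 114951.2475


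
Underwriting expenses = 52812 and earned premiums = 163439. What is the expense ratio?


Expense ratio = expenses / premiums
= 52812 / 163439
= 0.3231


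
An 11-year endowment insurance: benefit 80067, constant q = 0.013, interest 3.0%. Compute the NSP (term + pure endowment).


Term component = 9063.4509
Pure endowment = 11_p_x * v^11 * benefit = 0.865942 * 0.722421 * 80067 = 50087.8931
NSP = 59151.344


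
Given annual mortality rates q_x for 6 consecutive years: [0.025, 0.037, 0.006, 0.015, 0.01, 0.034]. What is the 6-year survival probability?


p_k = 1 - q_k for each year
Survival = product of (1 - q_k)
= 0.975 * 0.963 * 0.994 * 0.985 * 0.99 * 0.966
= 0.8792


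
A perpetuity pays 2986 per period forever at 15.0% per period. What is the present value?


PV = PMT / i
= 2986 / 0.15
= 19906.6667


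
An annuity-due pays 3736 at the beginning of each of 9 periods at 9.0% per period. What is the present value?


PV_due = PMT * (1-(1+i)^(-n))/i * (1+i)
PV_immediate = 22398.2424
PV_due = 22398.2424 * 1.09
= 24414.0842


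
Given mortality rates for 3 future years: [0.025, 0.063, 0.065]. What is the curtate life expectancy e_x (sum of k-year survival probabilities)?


e_x = sum_{k=1}^{n} k_p_x
k_p_x values:
  1_p_x = 0.975
  2_p_x = 0.913575
  3_p_x = 0.854193
e_x = 2.7428


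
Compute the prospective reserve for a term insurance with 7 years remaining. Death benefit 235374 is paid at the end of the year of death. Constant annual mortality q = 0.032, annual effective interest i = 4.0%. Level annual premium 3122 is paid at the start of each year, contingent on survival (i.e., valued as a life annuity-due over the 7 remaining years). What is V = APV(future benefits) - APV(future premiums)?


v = 1/(1+i) = 0.961538
APV(future benefits) per unit = sum_{k=0}^{6} k_p_x * q * v^(k+1) = 0.17547
APV(future benefits) = 235374 * 0.17547 = 41300.9899
Life annuity-due factor ä_{x:7} = sum_{k=0}^{6} k_p_x * v^k = 5.702763
APV(future premiums) = 3122 * 5.702763 = 17804.0266
V = 41300.9899 - 17804.0266
= 23496.9634


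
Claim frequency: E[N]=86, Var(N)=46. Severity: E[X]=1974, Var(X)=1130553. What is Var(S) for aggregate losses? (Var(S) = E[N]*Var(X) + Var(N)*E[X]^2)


Var(S) = E[N]*Var(X) + Var(N)*E[X]^2
= 86*1130553 + 46*1974^2
= 97227558 + 179247096
= 2.7647e+08


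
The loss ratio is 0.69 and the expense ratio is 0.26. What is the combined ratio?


Combined ratio = loss ratio + expense ratio
= 0.69 + 0.26
= 0.95


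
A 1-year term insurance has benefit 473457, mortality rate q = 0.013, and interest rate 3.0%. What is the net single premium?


NSP = benefit * q * v
v = 1/(1+i) = 0.970874
NSP = 473457 * 0.013 * 0.970874
= 5975.6709


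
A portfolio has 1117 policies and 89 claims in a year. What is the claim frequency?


frequency = claims / policies
= 89 / 1117
= 0.0797


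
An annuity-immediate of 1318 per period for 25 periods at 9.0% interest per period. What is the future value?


FV = PMT * ((1+i)^n - 1) / i
= 1318 * ((1.09)^25 - 1) / 0.09
= 1318 * (8.623081 - 1) / 0.09
= 111635.7812


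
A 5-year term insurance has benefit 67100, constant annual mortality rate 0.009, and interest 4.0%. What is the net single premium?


NSP = benefit * sum_{k=0}^{n-1} k_p_x * q * v^(k+1)
With constant q=0.009, v=0.961538
Sum = 0.03938
NSP = 67100 * 0.03938
= 2642.3684


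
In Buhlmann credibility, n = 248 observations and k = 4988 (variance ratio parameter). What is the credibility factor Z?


Z = n / (n + k)
= 248 / (248 + 4988)
= 248 / 5236
= 0.0474


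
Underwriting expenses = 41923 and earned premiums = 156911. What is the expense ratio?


Expense ratio = expenses / premiums
= 41923 / 156911
= 0.2672


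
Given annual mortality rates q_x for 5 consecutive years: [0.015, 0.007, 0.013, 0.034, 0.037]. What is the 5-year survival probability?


p_k = 1 - q_k for each year
Survival = product of (1 - q_k)
= 0.985 * 0.993 * 0.987 * 0.966 * 0.963
= 0.8981


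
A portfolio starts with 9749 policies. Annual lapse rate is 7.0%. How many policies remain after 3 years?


remaining = initial * (1 - lapse)^years
= 9749 * (1 - 0.07)^3
= 9749 * 0.804357
= 7841.6764


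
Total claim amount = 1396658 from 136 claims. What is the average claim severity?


severity = total / number
= 1396658 / 136
= 10269.5441


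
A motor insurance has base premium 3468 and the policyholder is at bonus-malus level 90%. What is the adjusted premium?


adjusted = base * BM_level / 100
= 3468 * 90 / 100
= 3468 * 0.9
= 3121.2


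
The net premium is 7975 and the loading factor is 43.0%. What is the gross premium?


Gross = net * (1 + loading)
= 7975 * (1 + 0.43)
= 7975 * 1.43
= 11404.25


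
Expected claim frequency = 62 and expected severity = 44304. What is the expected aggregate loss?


E[S] = E[N] * E[X]
= 62 * 44304
= 2.7468e+06


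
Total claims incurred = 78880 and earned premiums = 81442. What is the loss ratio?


Loss ratio = claims / premiums
= 78880 / 81442
= 0.9685


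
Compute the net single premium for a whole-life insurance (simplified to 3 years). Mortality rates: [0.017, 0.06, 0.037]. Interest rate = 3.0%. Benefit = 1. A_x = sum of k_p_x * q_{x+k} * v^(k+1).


v = 0.970874
Year 0: k_p_x=1.0, q=0.017, term=0.016505
Year 1: k_p_x=0.983, q=0.06, term=0.055594
Year 2: k_p_x=0.92402, q=0.037, term=0.031288
A_x = 0.1034


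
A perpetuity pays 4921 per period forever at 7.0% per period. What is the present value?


PV = PMT / i
= 4921 / 0.07
= 70300.0


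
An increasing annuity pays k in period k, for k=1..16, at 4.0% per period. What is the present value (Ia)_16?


(Ia)_n = sum_{k=1}^{n} k * v^k, v = 1/(1+i)
v = 0.961538
Sum computed term by term:
(Ia)_16 = 89.3964


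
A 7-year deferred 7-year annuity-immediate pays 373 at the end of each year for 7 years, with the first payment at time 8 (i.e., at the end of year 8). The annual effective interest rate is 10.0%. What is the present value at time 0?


PV at time 7 of the 7-year annuity-immediate:
a_n = 373 * (1-(1+0.1)^(-7))/0.1 = 1815.9202
Discount back 7 years to time 0:
PV = 1815.9202 * (1+0.1)^(-7)
= 1815.9202 * 0.513158
= 931.8542


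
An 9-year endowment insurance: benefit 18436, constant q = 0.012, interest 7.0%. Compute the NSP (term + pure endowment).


Term component = 1381.5369
Pure endowment = 9_p_x * v^9 * benefit = 0.897041 * 0.543934 * 18436 = 8995.4978
NSP = 10377.0347


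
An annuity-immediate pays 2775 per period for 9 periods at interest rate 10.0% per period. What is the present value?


PV = PMT * (1 - (1+i)^(-n)) / i
= 2775 * (1 - (1+0.1)^(-9)) / 0.1
= 2775 * (1 - 0.424098) / 0.1
= 2775 * 5.759024
= 15981.2911


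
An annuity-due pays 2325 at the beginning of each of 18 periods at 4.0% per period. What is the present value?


PV_due = PMT * (1-(1+i)^(-n))/i * (1+i)
PV_immediate = 29432.8655
PV_due = 29432.8655 * 1.04
= 30610.1801
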